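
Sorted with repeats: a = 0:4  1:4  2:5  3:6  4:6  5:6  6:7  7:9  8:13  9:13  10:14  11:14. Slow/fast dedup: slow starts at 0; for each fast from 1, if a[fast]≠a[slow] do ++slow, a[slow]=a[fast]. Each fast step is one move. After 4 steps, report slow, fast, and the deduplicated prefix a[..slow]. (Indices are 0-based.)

(s=0,f=1) a[fast]=4=a[slow] dup → fast++
(s=0,f=2) a[fast]=5≠a[slow]=4 write a[1]=5 → slow++,fast++
(s=1,f=3) a[fast]=6≠a[slow]=5 write a[2]=6 → slow++,fast++
(s=2,f=4) a[fast]=6=a[slow] dup → fast++

slow=2, fast=5, prefix=[4, 5, 6]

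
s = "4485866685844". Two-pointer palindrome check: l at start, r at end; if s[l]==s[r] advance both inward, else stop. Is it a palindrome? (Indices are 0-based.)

palindrome

l=0 r=12: '4'=='4', l++,r--
l=1 r=11: '4'=='4', l++,r--
l=2 r=10: '8'=='8', l++,r--
l=3 r=9: '5'=='5', l++,r--
l=4 r=8: '8'=='8', l++,r--
l=5 r=7: '6'=='6', l++,r--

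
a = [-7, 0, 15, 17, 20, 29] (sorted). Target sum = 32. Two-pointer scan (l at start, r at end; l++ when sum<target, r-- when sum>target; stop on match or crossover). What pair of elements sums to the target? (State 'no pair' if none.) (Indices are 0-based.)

[0,5] -7+29=22 <32 → l++
[1,5] 0+29=29 <32 → l++
[2,5] 15+29=44 >32 → r--
[2,4] 15+20=35 >32 → r--
[2,3] 15+17=32 → found

(15, 17)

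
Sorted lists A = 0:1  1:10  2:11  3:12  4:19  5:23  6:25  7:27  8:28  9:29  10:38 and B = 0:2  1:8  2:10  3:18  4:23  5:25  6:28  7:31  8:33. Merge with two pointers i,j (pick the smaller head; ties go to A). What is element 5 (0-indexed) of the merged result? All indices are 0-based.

i=0 j=0: A[i]=1<=B[j]=2 take 1, i++
i=1 j=0: A[i]=10>B[j]=2 take 2, j++
i=1 j=1: A[i]=10>B[j]=8 take 8, j++
i=1 j=2: A[i]=10<=B[j]=10 take 10, i++
i=2 j=2: A[i]=11>B[j]=10 take 10, j++
i=2 j=3: A[i]=11<=B[j]=18 take 11, i++
i=3 j=3: A[i]=12<=B[j]=18 take 12, i++
i=4 j=3: A[i]=19>B[j]=18 take 18, j++
i=4 j=4: A[i]=19<=B[j]=23 take 19, i++
i=5 j=4: A[i]=23<=B[j]=23 take 23, i++
i=6 j=4: A[i]=25>B[j]=23 take 23, j++
i=6 j=5: A[i]=25<=B[j]=25 take 25, i++
i=7 j=5: A[i]=27>B[j]=25 take 25, j++
i=7 j=6: A[i]=27<=B[j]=28 take 27, i++
i=8 j=6: A[i]=28<=B[j]=28 take 28, i++
i=9 j=6: A[i]=29>B[j]=28 take 28, j++
i=9 j=7: A[i]=29<=B[j]=31 take 29, i++
i=10 j=7: A[i]=38>B[j]=31 take 31, j++
i=10 j=8: A[i]=38>B[j]=33 take 33, j++
i=10 j=9: B done, take A[i]=38, i++

merged[5] = 11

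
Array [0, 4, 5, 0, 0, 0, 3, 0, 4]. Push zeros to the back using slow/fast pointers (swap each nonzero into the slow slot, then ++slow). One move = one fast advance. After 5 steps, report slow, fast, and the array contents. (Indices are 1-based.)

(s=1,f=1) a[fast]=0 → fast++
(s=1,f=2) a[fast]=4≠0 swap→a[1]=4 → slow++,fast++
(s=2,f=3) a[fast]=5≠0 swap→a[2]=5 → slow++,fast++
(s=3,f=4) a[fast]=0 → fast++
(s=3,f=5) a[fast]=0 → fast++

slow=3, fast=6, a=[4, 5, 0, 0, 0, 0, 3, 0, 4]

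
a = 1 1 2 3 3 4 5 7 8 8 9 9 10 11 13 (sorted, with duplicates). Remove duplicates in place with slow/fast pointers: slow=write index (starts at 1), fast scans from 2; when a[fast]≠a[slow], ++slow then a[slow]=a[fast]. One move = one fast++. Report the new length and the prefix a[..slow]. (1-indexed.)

length 11; prefix = [1, 2, 3, 4, 5, 7, 8, 9, 10, 11, 13]

(s=1,f=2) a[fast]=1=a[slow] dup → fast++
(s=1,f=3) a[fast]=2≠a[slow]=1 write a[2]=2 → slow++,fast++
(s=2,f=4) a[fast]=3≠a[slow]=2 write a[3]=3 → slow++,fast++
(s=3,f=5) a[fast]=3=a[slow] dup → fast++
(s=3,f=6) a[fast]=4≠a[slow]=3 write a[4]=4 → slow++,fast++
(s=4,f=7) a[fast]=5≠a[slow]=4 write a[5]=5 → slow++,fast++
(s=5,f=8) a[fast]=7≠a[slow]=5 write a[6]=7 → slow++,fast++
(s=6,f=9) a[fast]=8≠a[slow]=7 write a[7]=8 → slow++,fast++
(s=7,f=10) a[fast]=8=a[slow] dup → fast++
(s=7,f=11) a[fast]=9≠a[slow]=8 write a[8]=9 → slow++,fast++
(s=8,f=12) a[fast]=9=a[slow] dup → fast++
(s=8,f=13) a[fast]=10≠a[slow]=9 write a[9]=10 → slow++,fast++
(s=9,f=14) a[fast]=11≠a[slow]=10 write a[10]=11 → slow++,fast++
(s=10,f=15) a[fast]=13≠a[slow]=11 write a[11]=13 → slow++,fast++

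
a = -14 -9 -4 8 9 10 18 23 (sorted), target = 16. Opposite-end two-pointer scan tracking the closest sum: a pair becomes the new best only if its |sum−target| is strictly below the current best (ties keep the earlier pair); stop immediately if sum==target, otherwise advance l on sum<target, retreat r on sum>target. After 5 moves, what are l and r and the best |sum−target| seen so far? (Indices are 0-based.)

[0,7] -14+23=9 d=7 * → l++
[1,7] -9+23=14 d=2 * → l++
[2,7] -4+23=19 d=3 → r--
[2,6] -4+18=14 d=2 → l++
[3,6] 8+18=26 d=10 → r--

l=3, r=5, best |Δ|=2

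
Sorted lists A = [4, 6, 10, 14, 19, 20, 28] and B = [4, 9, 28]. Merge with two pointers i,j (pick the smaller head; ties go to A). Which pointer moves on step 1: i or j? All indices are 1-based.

i

i=1 j=1: A[i]=4<=B[j]=4 take 4, i++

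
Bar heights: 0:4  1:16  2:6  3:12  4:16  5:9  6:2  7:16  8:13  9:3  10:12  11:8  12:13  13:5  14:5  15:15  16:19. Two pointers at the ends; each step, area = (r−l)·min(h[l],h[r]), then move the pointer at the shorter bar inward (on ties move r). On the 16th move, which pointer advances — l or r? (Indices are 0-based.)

l

[0,16] min(4,19)*16=64 best=64 * → l++
[1,16] min(16,19)*15=240 best=240 * → l++
[2,16] min(6,19)*14=84 best=240 → l++
[3,16] min(12,19)*13=156 best=240 → l++
[4,16] min(16,19)*12=192 best=240 → l++
[5,16] min(9,19)*11=99 best=240 → l++
[6,16] min(2,19)*10=20 best=240 → l++
[7,16] min(16,19)*9=144 best=240 → l++
[8,16] min(13,19)*8=104 best=240 → l++
[9,16] min(3,19)*7=21 best=240 → l++
[10,16] min(12,19)*6=72 best=240 → l++
[11,16] min(8,19)*5=40 best=240 → l++
[12,16] min(13,19)*4=52 best=240 → l++
[13,16] min(5,19)*3=15 best=240 → l++
[14,16] min(5,19)*2=10 best=240 → l++
[15,16] min(15,19)*1=15 best=240 → l++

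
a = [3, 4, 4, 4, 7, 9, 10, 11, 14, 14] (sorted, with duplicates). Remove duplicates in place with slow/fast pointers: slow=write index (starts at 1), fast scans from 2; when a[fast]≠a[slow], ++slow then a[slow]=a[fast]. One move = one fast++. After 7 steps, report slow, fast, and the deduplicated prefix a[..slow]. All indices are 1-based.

(s=1,f=2) a[fast]=4≠a[slow]=3 write a[2]=4 → slow++,fast++
(s=2,f=3) a[fast]=4=a[slow] dup → fast++
(s=2,f=4) a[fast]=4=a[slow] dup → fast++
(s=2,f=5) a[fast]=7≠a[slow]=4 write a[3]=7 → slow++,fast++
(s=3,f=6) a[fast]=9≠a[slow]=7 write a[4]=9 → slow++,fast++
(s=4,f=7) a[fast]=10≠a[slow]=9 write a[5]=10 → slow++,fast++
(s=5,f=8) a[fast]=11≠a[slow]=10 write a[6]=11 → slow++,fast++

slow=6, fast=9, prefix=[3, 4, 7, 9, 10, 11]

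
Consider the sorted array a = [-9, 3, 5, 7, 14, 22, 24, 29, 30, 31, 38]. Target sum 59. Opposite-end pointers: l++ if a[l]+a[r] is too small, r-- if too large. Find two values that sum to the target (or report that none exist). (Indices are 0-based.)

l=0 r=10: -9+38=29 <59, l++
l=1 r=10: 3+38=41 <59, l++
l=2 r=10: 5+38=43 <59, l++
l=3 r=10: 7+38=45 <59, l++
l=4 r=10: 14+38=52 <59, l++
l=5 r=10: 22+38=60 >59, r--
l=5 r=9: 22+31=53 <59, l++
l=6 r=9: 24+31=55 <59, l++
l=7 r=9: 29+31=60 >59, r--
l=7 r=8: 29+30=59, found

(29, 30)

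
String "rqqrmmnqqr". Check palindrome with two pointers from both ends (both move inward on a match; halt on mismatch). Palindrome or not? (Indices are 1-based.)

not a palindrome (mismatch at 4,7)

[1,10] 'r'=='r' → l++,r--
[2,9] 'q'=='q' → l++,r--
[3,8] 'q'=='q' → l++,r--
[4,7] 'r'!='n' → stop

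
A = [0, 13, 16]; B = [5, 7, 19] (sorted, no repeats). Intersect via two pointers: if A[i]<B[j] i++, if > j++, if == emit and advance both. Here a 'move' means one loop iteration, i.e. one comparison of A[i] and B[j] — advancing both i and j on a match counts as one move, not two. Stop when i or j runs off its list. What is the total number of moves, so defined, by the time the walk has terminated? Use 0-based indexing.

5 moves

i=0 j=0: 0<5, i++
i=1 j=0: 13>5, j++
i=1 j=1: 13>7, j++
i=1 j=2: 13<19, i++
i=2 j=2: 16<19, i++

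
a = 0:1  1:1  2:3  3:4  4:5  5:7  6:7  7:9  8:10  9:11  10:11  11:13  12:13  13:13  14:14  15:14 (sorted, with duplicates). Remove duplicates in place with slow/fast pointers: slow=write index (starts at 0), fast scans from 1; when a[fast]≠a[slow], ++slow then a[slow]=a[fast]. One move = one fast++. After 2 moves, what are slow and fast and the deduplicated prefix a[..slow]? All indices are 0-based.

(s=0,f=1) a[fast]=1=a[slow] dup → fast++
(s=0,f=2) a[fast]=3≠a[slow]=1 write a[1]=3 → slow++,fast++

slow=1, fast=3, prefix=[1, 3]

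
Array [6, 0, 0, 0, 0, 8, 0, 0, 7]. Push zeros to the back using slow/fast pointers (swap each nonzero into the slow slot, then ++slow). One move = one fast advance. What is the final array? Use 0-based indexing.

(s=0,f=0) a[fast]=6≠0 swap→a[0]=6 → slow++,fast++
(s=1,f=1) a[fast]=0 → fast++
(s=1,f=2) a[fast]=0 → fast++
(s=1,f=3) a[fast]=0 → fast++
(s=1,f=4) a[fast]=0 → fast++
(s=1,f=5) a[fast]=8≠0 swap→a[1]=8 → slow++,fast++
(s=2,f=6) a[fast]=0 → fast++
(s=2,f=7) a[fast]=0 → fast++
(s=2,f=8) a[fast]=7≠0 swap→a[2]=7 → slow++,fast++

[6, 8, 7, 0, 0, 0, 0, 0, 0]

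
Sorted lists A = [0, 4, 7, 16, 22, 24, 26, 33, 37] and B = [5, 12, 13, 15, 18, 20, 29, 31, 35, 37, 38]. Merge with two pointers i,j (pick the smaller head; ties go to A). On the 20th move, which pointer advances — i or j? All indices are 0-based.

j

[i=0,j=0] A[i]=0<=B[j]=5 take 0 → i++
[i=1,j=0] A[i]=4<=B[j]=5 take 4 → i++
[i=2,j=0] A[i]=7>B[j]=5 take 5 → j++
[i=2,j=1] A[i]=7<=B[j]=12 take 7 → i++
[i=3,j=1] A[i]=16>B[j]=12 take 12 → j++
[i=3,j=2] A[i]=16>B[j]=13 take 13 → j++
[i=3,j=3] A[i]=16>B[j]=15 take 15 → j++
[i=3,j=4] A[i]=16<=B[j]=18 take 16 → i++
[i=4,j=4] A[i]=22>B[j]=18 take 18 → j++
[i=4,j=5] A[i]=22>B[j]=20 take 20 → j++
[i=4,j=6] A[i]=22<=B[j]=29 take 22 → i++
[i=5,j=6] A[i]=24<=B[j]=29 take 24 → i++
[i=6,j=6] A[i]=26<=B[j]=29 take 26 → i++
[i=7,j=6] A[i]=33>B[j]=29 take 29 → j++
[i=7,j=7] A[i]=33>B[j]=31 take 31 → j++
[i=7,j=8] A[i]=33<=B[j]=35 take 33 → i++
[i=8,j=8] A[i]=37>B[j]=35 take 35 → j++
[i=8,j=9] A[i]=37<=B[j]=37 take 37 → i++
[i=9,j=9] A done, take B[j]=37 → j++
[i=9,j=10] A done, take B[j]=38 → j++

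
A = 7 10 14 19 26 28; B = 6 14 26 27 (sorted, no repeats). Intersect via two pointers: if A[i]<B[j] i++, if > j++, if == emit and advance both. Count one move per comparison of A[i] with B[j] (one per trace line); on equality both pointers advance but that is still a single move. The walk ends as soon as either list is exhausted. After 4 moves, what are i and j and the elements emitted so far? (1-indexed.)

i=1 j=1: 7>6, j++
i=1 j=2: 7<14, i++
i=2 j=2: 10<14, i++
i=3 j=2: 14==14 emit, i++,j++

i=4, j=3, emitted=[14]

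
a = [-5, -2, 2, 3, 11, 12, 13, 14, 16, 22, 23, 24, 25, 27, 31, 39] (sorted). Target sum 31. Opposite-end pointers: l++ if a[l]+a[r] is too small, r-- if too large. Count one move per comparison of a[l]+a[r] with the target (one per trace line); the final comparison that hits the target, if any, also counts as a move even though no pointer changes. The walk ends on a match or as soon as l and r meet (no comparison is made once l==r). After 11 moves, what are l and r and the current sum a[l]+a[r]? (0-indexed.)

l=0 r=15: -5+39=34 >31, r--
l=0 r=14: -5+31=26 <31, l++
l=1 r=14: -2+31=29 <31, l++
l=2 r=14: 2+31=33 >31, r--
l=2 r=13: 2+27=29 <31, l++
l=3 r=13: 3+27=30 <31, l++
l=4 r=13: 11+27=38 >31, r--
l=4 r=12: 11+25=36 >31, r--
l=4 r=11: 11+24=35 >31, r--
l=4 r=10: 11+23=34 >31, r--
l=4 r=9: 11+22=33 >31, r--

l=4, r=8, sum=27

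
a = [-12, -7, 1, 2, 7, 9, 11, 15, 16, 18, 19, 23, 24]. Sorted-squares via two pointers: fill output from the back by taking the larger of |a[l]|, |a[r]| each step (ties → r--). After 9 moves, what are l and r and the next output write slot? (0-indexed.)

l=0 r=12: |-12|<=|24| out[12]=576, r--
l=0 r=11: |-12|<=|23| out[11]=529, r--
l=0 r=10: |-12|<=|19| out[10]=361, r--
l=0 r=9: |-12|<=|18| out[9]=324, r--
l=0 r=8: |-12|<=|16| out[8]=256, r--
l=0 r=7: |-12|<=|15| out[7]=225, r--
l=0 r=6: |-12|>|11| out[6]=144, l++
l=1 r=6: |-7|<=|11| out[5]=121, r--
l=1 r=5: |-7|<=|9| out[4]=81, r--

l=1, r=4, next write slot=3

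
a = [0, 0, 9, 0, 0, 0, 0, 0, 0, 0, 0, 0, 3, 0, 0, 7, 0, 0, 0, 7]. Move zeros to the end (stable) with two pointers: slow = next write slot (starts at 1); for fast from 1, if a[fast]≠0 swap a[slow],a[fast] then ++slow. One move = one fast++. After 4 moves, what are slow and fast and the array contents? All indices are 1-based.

slow=2, fast=5, a=[9, 0, 0, 0, 0, 0, 0, 0, 0, 0, 0, 0, 3, 0, 0, 7, 0, 0, 0, 7]

(s=1,f=1) a[fast]=0 → fast++
(s=1,f=2) a[fast]=0 → fast++
(s=1,f=3) a[fast]=9≠0 swap→a[1]=9 → slow++,fast++
(s=2,f=4) a[fast]=0 → fast++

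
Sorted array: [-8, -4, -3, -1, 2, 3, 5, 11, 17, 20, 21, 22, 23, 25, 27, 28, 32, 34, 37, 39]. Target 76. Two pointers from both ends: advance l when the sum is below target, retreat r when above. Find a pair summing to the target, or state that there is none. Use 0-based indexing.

l=0 r=19: -8+39=31 <76, l++
l=1 r=19: -4+39=35 <76, l++
l=2 r=19: -3+39=36 <76, l++
l=3 r=19: -1+39=38 <76, l++
l=4 r=19: 2+39=41 <76, l++
l=5 r=19: 3+39=42 <76, l++
l=6 r=19: 5+39=44 <76, l++
l=7 r=19: 11+39=50 <76, l++
l=8 r=19: 17+39=56 <76, l++
l=9 r=19: 20+39=59 <76, l++
l=10 r=19: 21+39=60 <76, l++
l=11 r=19: 22+39=61 <76, l++
l=12 r=19: 23+39=62 <76, l++
l=13 r=19: 25+39=64 <76, l++
l=14 r=19: 27+39=66 <76, l++
l=15 r=19: 28+39=67 <76, l++
l=16 r=19: 32+39=71 <76, l++
l=17 r=19: 34+39=73 <76, l++
l=18 r=19: 37+39=76, found

(37, 39)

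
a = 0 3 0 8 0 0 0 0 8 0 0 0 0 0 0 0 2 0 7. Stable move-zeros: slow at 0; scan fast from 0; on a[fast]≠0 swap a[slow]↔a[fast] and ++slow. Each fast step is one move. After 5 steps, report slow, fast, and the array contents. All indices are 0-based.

slow=0 fast=0: a[fast]=0, fast++
slow=0 fast=1: a[fast]=3≠0 swap→a[0]=3, slow++,fast++
slow=1 fast=2: a[fast]=0, fast++
slow=1 fast=3: a[fast]=8≠0 swap→a[1]=8, slow++,fast++
slow=2 fast=4: a[fast]=0, fast++

slow=2, fast=5, a=[3, 8, 0, 0, 0, 0, 0, 0, 8, 0, 0, 0, 0, 0, 0, 0, 2, 0, 7]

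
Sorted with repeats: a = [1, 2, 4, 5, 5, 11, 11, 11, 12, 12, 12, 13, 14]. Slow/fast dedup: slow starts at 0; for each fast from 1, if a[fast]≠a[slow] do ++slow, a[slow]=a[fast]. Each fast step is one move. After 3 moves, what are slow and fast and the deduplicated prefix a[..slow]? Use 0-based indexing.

slow=0 fast=1: a[fast]=2≠a[slow]=1 write a[1]=2, slow++,fast++
slow=1 fast=2: a[fast]=4≠a[slow]=2 write a[2]=4, slow++,fast++
slow=2 fast=3: a[fast]=5≠a[slow]=4 write a[3]=5, slow++,fast++

slow=3, fast=4, prefix=[1, 2, 4, 5]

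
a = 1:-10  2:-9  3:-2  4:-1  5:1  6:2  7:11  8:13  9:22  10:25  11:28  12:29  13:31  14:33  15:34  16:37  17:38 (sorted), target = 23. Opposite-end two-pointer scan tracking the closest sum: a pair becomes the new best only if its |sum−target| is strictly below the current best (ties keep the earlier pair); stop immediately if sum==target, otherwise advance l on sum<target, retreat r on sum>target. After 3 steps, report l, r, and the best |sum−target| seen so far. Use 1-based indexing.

l=1 r=17: -10+38=28 d=5 *, r--
l=1 r=16: -10+37=27 d=4 *, r--
l=1 r=15: -10+34=24 d=1 *, r--

l=1, r=14, best |Δ|=1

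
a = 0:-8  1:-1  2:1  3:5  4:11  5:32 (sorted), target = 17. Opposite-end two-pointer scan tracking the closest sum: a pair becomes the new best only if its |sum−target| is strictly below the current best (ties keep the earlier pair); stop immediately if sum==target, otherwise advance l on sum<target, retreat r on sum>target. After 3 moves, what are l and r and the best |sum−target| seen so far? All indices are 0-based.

l=2, r=4, best |Δ|=7

l=0 r=5: -8+32=24 d=7 *, r--
l=0 r=4: -8+11=3 d=14, l++
l=1 r=4: -1+11=10 d=7, l++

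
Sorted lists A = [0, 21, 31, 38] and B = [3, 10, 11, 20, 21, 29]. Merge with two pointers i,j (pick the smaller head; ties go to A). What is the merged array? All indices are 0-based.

[i=0,j=0] A[i]=0<=B[j]=3 take 0 → i++
[i=1,j=0] A[i]=21>B[j]=3 take 3 → j++
[i=1,j=1] A[i]=21>B[j]=10 take 10 → j++
[i=1,j=2] A[i]=21>B[j]=11 take 11 → j++
[i=1,j=3] A[i]=21>B[j]=20 take 20 → j++
[i=1,j=4] A[i]=21<=B[j]=21 take 21 → i++
[i=2,j=4] A[i]=31>B[j]=21 take 21 → j++
[i=2,j=5] A[i]=31>B[j]=29 take 29 → j++
[i=2,j=6] B done, take A[i]=31 → i++
[i=3,j=6] B done, take A[i]=38 → i++

[0, 3, 10, 11, 20, 21, 21, 29, 31, 38]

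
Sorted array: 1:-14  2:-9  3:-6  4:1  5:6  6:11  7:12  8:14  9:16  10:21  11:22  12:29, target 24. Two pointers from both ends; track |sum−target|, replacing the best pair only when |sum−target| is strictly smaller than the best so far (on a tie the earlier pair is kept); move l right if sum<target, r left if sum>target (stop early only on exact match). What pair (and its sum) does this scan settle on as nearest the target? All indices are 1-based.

pair (-6, 29) with sum 23 (|Δ|=1)

l=1 r=12: -14+29=15 d=9 *, l++
l=2 r=12: -9+29=20 d=4 *, l++
l=3 r=12: -6+29=23 d=1 *, l++
l=4 r=12: 1+29=30 d=6, r--
l=4 r=11: 1+22=23 d=1, l++
l=5 r=11: 6+22=28 d=4, r--
l=5 r=10: 6+21=27 d=3, r--
l=5 r=9: 6+16=22 d=2, l++
l=6 r=9: 11+16=27 d=3, r--
l=6 r=8: 11+14=25 d=1, r--
l=6 r=7: 11+12=23 d=1, l++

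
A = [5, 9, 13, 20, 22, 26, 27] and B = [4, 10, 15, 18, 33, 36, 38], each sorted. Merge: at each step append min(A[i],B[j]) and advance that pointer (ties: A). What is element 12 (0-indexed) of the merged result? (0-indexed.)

merged[12] = 36

[i=0,j=0] A[i]=5>B[j]=4 take 4 → j++
[i=0,j=1] A[i]=5<=B[j]=10 take 5 → i++
[i=1,j=1] A[i]=9<=B[j]=10 take 9 → i++
[i=2,j=1] A[i]=13>B[j]=10 take 10 → j++
[i=2,j=2] A[i]=13<=B[j]=15 take 13 → i++
[i=3,j=2] A[i]=20>B[j]=15 take 15 → j++
[i=3,j=3] A[i]=20>B[j]=18 take 18 → j++
[i=3,j=4] A[i]=20<=B[j]=33 take 20 → i++
[i=4,j=4] A[i]=22<=B[j]=33 take 22 → i++
[i=5,j=4] A[i]=26<=B[j]=33 take 26 → i++
[i=6,j=4] A[i]=27<=B[j]=33 take 27 → i++
[i=7,j=4] A done, take B[j]=33 → j++
[i=7,j=5] A done, take B[j]=36 → j++
[i=7,j=6] A done, take B[j]=38 → j++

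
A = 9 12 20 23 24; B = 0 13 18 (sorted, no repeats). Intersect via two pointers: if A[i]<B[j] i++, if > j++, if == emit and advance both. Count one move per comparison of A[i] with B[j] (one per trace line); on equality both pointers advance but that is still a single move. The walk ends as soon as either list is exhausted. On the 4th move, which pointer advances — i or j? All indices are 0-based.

i=0 j=0: 9>0, j++
i=0 j=1: 9<13, i++
i=1 j=1: 12<13, i++
i=2 j=1: 20>13, j++

j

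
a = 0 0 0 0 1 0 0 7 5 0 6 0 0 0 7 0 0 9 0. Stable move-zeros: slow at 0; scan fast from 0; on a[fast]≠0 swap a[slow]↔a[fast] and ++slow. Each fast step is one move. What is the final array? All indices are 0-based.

[1, 7, 5, 6, 7, 9, 0, 0, 0, 0, 0, 0, 0, 0, 0, 0, 0, 0, 0]

slow=0 fast=0: a[fast]=0, fast++
slow=0 fast=1: a[fast]=0, fast++
slow=0 fast=2: a[fast]=0, fast++
slow=0 fast=3: a[fast]=0, fast++
slow=0 fast=4: a[fast]=1≠0 swap→a[0]=1, slow++,fast++
slow=1 fast=5: a[fast]=0, fast++
slow=1 fast=6: a[fast]=0, fast++
slow=1 fast=7: a[fast]=7≠0 swap→a[1]=7, slow++,fast++
slow=2 fast=8: a[fast]=5≠0 swap→a[2]=5, slow++,fast++
slow=3 fast=9: a[fast]=0, fast++
slow=3 fast=10: a[fast]=6≠0 swap→a[3]=6, slow++,fast++
slow=4 fast=11: a[fast]=0, fast++
slow=4 fast=12: a[fast]=0, fast++
slow=4 fast=13: a[fast]=0, fast++
slow=4 fast=14: a[fast]=7≠0 swap→a[4]=7, slow++,fast++
slow=5 fast=15: a[fast]=0, fast++
slow=5 fast=16: a[fast]=0, fast++
slow=5 fast=17: a[fast]=9≠0 swap→a[5]=9, slow++,fast++
slow=6 fast=18: a[fast]=0, fast++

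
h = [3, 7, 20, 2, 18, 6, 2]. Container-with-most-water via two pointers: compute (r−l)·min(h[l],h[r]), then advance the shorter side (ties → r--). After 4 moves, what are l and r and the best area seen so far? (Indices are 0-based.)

l=2, r=4, best area=24

l=0 r=6: min(3,2)*6=12 best=12 *, r--
l=0 r=5: min(3,6)*5=15 best=15 *, l++
l=1 r=5: min(7,6)*4=24 best=24 *, r--
l=1 r=4: min(7,18)*3=21 best=24, l++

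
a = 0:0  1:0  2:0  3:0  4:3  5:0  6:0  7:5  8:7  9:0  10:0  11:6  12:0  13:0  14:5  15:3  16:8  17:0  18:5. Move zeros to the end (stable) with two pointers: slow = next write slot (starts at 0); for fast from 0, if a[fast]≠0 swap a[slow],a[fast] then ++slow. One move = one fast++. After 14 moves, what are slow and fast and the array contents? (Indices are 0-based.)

slow=4, fast=14, a=[3, 5, 7, 6, 0, 0, 0, 0, 0, 0, 0, 0, 0, 0, 5, 3, 8, 0, 5]

(s=0,f=0) a[fast]=0 → fast++
(s=0,f=1) a[fast]=0 → fast++
(s=0,f=2) a[fast]=0 → fast++
(s=0,f=3) a[fast]=0 → fast++
(s=0,f=4) a[fast]=3≠0 swap→a[0]=3 → slow++,fast++
(s=1,f=5) a[fast]=0 → fast++
(s=1,f=6) a[fast]=0 → fast++
(s=1,f=7) a[fast]=5≠0 swap→a[1]=5 → slow++,fast++
(s=2,f=8) a[fast]=7≠0 swap→a[2]=7 → slow++,fast++
(s=3,f=9) a[fast]=0 → fast++
(s=3,f=10) a[fast]=0 → fast++
(s=3,f=11) a[fast]=6≠0 swap→a[3]=6 → slow++,fast++
(s=4,f=12) a[fast]=0 → fast++
(s=4,f=13) a[fast]=0 → fast++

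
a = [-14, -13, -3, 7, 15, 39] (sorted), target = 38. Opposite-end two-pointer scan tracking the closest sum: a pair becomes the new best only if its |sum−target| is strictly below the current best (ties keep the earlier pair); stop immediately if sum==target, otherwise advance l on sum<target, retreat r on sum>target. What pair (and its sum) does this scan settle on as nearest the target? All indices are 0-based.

pair (-3, 39) with sum 36 (|Δ|=2)

[0,5] -14+39=25 d=13 * → l++
[1,5] -13+39=26 d=12 * → l++
[2,5] -3+39=36 d=2 * → l++
[3,5] 7+39=46 d=8 → r--
[3,4] 7+15=22 d=16 → l++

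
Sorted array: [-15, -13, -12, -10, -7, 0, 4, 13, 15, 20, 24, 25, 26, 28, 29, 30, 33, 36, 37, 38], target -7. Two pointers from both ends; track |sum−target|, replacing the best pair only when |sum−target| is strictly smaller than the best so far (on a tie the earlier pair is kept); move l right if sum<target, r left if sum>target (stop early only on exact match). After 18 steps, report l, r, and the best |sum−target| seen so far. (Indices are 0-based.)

l=0 r=19: -15+38=23 d=30 *, r--
l=0 r=18: -15+37=22 d=29 *, r--
l=0 r=17: -15+36=21 d=28 *, r--
l=0 r=16: -15+33=18 d=25 *, r--
l=0 r=15: -15+30=15 d=22 *, r--
l=0 r=14: -15+29=14 d=21 *, r--
l=0 r=13: -15+28=13 d=20 *, r--
l=0 r=12: -15+26=11 d=18 *, r--
l=0 r=11: -15+25=10 d=17 *, r--
l=0 r=10: -15+24=9 d=16 *, r--
l=0 r=9: -15+20=5 d=12 *, r--
l=0 r=8: -15+15=0 d=7 *, r--
l=0 r=7: -15+13=-2 d=5 *, r--
l=0 r=6: -15+4=-11 d=4 *, l++
l=1 r=6: -13+4=-9 d=2 *, l++
l=2 r=6: -12+4=-8 d=1 *, l++
l=3 r=6: -10+4=-6 d=1, r--
l=3 r=5: -10+0=-10 d=3, l++

l=4, r=5, best |Δ|=1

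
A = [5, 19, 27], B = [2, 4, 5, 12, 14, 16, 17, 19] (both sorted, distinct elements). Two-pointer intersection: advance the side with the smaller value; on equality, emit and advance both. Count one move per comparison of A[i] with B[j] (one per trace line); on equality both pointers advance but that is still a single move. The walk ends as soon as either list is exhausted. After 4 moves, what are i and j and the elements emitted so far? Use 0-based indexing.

i=0 j=0: 5>2, j++
i=0 j=1: 5>4, j++
i=0 j=2: 5==5 emit, i++,j++
i=1 j=3: 19>12, j++

i=1, j=4, emitted=[5]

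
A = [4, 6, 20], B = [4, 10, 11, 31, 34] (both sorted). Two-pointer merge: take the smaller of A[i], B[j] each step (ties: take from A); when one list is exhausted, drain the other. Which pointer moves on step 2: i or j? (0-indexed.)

j

i=0 j=0: A[i]=4<=B[j]=4 take 4, i++
i=1 j=0: A[i]=6>B[j]=4 take 4, j++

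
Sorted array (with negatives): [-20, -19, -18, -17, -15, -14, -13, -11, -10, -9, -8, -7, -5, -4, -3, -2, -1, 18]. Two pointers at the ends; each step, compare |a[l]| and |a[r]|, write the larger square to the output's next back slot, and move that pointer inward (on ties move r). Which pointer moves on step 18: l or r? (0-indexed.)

r

[0,17] |-20|>|18| out[17]=400 → l++
[1,17] |-19|>|18| out[16]=361 → l++
[2,17] |-18|<=|18| out[15]=324 → r--
[2,16] |-18|>|-1| out[14]=324 → l++
[3,16] |-17|>|-1| out[13]=289 → l++
[4,16] |-15|>|-1| out[12]=225 → l++
[5,16] |-14|>|-1| out[11]=196 → l++
[6,16] |-13|>|-1| out[10]=169 → l++
[7,16] |-11|>|-1| out[9]=121 → l++
[8,16] |-10|>|-1| out[8]=100 → l++
[9,16] |-9|>|-1| out[7]=81 → l++
[10,16] |-8|>|-1| out[6]=64 → l++
[11,16] |-7|>|-1| out[5]=49 → l++
[12,16] |-5|>|-1| out[4]=25 → l++
[13,16] |-4|>|-1| out[3]=16 → l++
[14,16] |-3|>|-1| out[2]=9 → l++
[15,16] |-2|>|-1| out[1]=4 → l++
[16,16] |-1|<=|-1| out[0]=1 → r--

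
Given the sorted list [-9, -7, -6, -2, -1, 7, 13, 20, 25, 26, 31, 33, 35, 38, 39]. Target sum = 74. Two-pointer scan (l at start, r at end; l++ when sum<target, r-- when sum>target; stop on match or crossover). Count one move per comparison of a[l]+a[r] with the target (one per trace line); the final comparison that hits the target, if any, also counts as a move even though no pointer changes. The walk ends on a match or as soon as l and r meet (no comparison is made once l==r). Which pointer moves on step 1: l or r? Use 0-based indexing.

l

l=0 r=14: -9+39=30 <74, l++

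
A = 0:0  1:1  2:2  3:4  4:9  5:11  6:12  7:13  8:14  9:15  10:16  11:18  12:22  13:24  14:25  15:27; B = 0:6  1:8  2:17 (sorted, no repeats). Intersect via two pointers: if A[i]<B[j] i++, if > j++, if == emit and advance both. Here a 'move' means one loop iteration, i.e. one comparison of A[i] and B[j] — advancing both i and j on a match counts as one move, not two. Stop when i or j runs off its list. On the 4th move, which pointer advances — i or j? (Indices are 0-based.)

i

[i=0,j=0] 0<6 → i++
[i=1,j=0] 1<6 → i++
[i=2,j=0] 2<6 → i++
[i=3,j=0] 4<6 → i++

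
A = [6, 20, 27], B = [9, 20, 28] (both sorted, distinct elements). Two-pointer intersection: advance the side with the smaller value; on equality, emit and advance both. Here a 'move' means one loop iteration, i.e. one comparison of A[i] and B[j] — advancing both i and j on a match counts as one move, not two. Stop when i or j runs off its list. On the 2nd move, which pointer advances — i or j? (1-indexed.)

i=1 j=1: 6<9, i++
i=2 j=1: 20>9, j++

j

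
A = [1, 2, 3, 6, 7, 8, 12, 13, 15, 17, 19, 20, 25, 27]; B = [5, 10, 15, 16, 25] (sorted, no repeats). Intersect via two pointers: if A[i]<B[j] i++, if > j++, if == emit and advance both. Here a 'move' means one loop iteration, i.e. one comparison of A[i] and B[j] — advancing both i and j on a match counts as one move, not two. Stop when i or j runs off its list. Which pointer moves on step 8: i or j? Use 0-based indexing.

[i=0,j=0] 1<5 → i++
[i=1,j=0] 2<5 → i++
[i=2,j=0] 3<5 → i++
[i=3,j=0] 6>5 → j++
[i=3,j=1] 6<10 → i++
[i=4,j=1] 7<10 → i++
[i=5,j=1] 8<10 → i++
[i=6,j=1] 12>10 → j++

j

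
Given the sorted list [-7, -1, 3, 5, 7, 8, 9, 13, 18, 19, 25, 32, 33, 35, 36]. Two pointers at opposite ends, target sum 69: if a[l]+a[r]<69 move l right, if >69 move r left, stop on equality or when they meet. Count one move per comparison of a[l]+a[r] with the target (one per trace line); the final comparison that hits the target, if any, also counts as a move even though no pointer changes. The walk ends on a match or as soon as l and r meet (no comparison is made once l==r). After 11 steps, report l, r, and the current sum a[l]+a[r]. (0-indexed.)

l=11, r=14, sum=68

l=0 r=14: -7+36=29 <69, l++
l=1 r=14: -1+36=35 <69, l++
l=2 r=14: 3+36=39 <69, l++
l=3 r=14: 5+36=41 <69, l++
l=4 r=14: 7+36=43 <69, l++
l=5 r=14: 8+36=44 <69, l++
l=6 r=14: 9+36=45 <69, l++
l=7 r=14: 13+36=49 <69, l++
l=8 r=14: 18+36=54 <69, l++
l=9 r=14: 19+36=55 <69, l++
l=10 r=14: 25+36=61 <69, l++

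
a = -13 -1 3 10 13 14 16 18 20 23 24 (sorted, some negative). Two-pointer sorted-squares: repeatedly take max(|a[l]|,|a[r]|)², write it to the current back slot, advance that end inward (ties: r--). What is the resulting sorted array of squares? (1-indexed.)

[1, 9, 100, 169, 169, 196, 256, 324, 400, 529, 576]

[1,11] |-13|<=|24| out[11]=576 → r--
[1,10] |-13|<=|23| out[10]=529 → r--
[1,9] |-13|<=|20| out[9]=400 → r--
[1,8] |-13|<=|18| out[8]=324 → r--
[1,7] |-13|<=|16| out[7]=256 → r--
[1,6] |-13|<=|14| out[6]=196 → r--
[1,5] |-13|<=|13| out[5]=169 → r--
[1,4] |-13|>|10| out[4]=169 → l++
[2,4] |-1|<=|10| out[3]=100 → r--
[2,3] |-1|<=|3| out[2]=9 → r--
[2,2] |-1|<=|-1| out[1]=1 → r--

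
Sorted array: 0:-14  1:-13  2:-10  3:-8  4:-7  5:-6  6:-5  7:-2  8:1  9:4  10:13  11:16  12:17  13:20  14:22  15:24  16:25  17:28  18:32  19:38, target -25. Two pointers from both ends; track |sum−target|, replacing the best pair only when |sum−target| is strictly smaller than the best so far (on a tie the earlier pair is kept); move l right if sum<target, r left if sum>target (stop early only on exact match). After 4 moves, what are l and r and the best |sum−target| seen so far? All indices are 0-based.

[0,19] -14+38=24 d=49 * → r--
[0,18] -14+32=18 d=43 * → r--
[0,17] -14+28=14 d=39 * → r--
[0,16] -14+25=11 d=36 * → r--

l=0, r=15, best |Δ|=36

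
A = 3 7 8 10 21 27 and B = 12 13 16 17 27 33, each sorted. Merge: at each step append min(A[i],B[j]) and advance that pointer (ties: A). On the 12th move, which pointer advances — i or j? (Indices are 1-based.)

[i=1,j=1] A[i]=3<=B[j]=12 take 3 → i++
[i=2,j=1] A[i]=7<=B[j]=12 take 7 → i++
[i=3,j=1] A[i]=8<=B[j]=12 take 8 → i++
[i=4,j=1] A[i]=10<=B[j]=12 take 10 → i++
[i=5,j=1] A[i]=21>B[j]=12 take 12 → j++
[i=5,j=2] A[i]=21>B[j]=13 take 13 → j++
[i=5,j=3] A[i]=21>B[j]=16 take 16 → j++
[i=5,j=4] A[i]=21>B[j]=17 take 17 → j++
[i=5,j=5] A[i]=21<=B[j]=27 take 21 → i++
[i=6,j=5] A[i]=27<=B[j]=27 take 27 → i++
[i=7,j=5] A done, take B[j]=27 → j++
[i=7,j=6] A done, take B[j]=33 → j++

j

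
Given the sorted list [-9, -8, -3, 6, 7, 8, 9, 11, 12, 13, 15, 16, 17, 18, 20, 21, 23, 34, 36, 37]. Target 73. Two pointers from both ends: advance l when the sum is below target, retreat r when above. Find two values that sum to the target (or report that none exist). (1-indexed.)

(36, 37)

l=1 r=20: -9+37=28 <73, l++
l=2 r=20: -8+37=29 <73, l++
l=3 r=20: -3+37=34 <73, l++
l=4 r=20: 6+37=43 <73, l++
l=5 r=20: 7+37=44 <73, l++
l=6 r=20: 8+37=45 <73, l++
l=7 r=20: 9+37=46 <73, l++
l=8 r=20: 11+37=48 <73, l++
l=9 r=20: 12+37=49 <73, l++
l=10 r=20: 13+37=50 <73, l++
l=11 r=20: 15+37=52 <73, l++
l=12 r=20: 16+37=53 <73, l++
l=13 r=20: 17+37=54 <73, l++
l=14 r=20: 18+37=55 <73, l++
l=15 r=20: 20+37=57 <73, l++
l=16 r=20: 21+37=58 <73, l++
l=17 r=20: 23+37=60 <73, l++
l=18 r=20: 34+37=71 <73, l++
l=19 r=20: 36+37=73, found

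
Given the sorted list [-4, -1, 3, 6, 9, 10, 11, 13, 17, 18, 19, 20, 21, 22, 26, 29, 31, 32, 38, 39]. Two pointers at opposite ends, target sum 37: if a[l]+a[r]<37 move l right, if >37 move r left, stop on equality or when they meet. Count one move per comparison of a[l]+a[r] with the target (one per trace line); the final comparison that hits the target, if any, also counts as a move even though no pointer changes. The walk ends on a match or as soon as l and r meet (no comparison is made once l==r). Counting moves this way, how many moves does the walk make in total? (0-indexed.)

[0,19] -4+39=35 <37 → l++
[1,19] -1+39=38 >37 → r--
[1,18] -1+38=37 → found

3 moves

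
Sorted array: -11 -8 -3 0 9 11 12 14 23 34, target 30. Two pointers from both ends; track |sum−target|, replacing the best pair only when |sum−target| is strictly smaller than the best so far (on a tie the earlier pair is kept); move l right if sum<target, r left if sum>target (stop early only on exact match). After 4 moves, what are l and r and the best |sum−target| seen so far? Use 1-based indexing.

l=1 r=10: -11+34=23 d=7 *, l++
l=2 r=10: -8+34=26 d=4 *, l++
l=3 r=10: -3+34=31 d=1 *, r--
l=3 r=9: -3+23=20 d=10, l++

l=4, r=9, best |Δ|=1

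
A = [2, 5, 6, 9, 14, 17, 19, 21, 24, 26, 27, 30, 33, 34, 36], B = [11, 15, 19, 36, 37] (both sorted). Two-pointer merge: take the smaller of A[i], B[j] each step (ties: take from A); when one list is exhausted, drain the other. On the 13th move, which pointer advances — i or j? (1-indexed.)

i=1 j=1: A[i]=2<=B[j]=11 take 2, i++
i=2 j=1: A[i]=5<=B[j]=11 take 5, i++
i=3 j=1: A[i]=6<=B[j]=11 take 6, i++
i=4 j=1: A[i]=9<=B[j]=11 take 9, i++
i=5 j=1: A[i]=14>B[j]=11 take 11, j++
i=5 j=2: A[i]=14<=B[j]=15 take 14, i++
i=6 j=2: A[i]=17>B[j]=15 take 15, j++
i=6 j=3: A[i]=17<=B[j]=19 take 17, i++
i=7 j=3: A[i]=19<=B[j]=19 take 19, i++
i=8 j=3: A[i]=21>B[j]=19 take 19, j++
i=8 j=4: A[i]=21<=B[j]=36 take 21, i++
i=9 j=4: A[i]=24<=B[j]=36 take 24, i++
i=10 j=4: A[i]=26<=B[j]=36 take 26, i++

i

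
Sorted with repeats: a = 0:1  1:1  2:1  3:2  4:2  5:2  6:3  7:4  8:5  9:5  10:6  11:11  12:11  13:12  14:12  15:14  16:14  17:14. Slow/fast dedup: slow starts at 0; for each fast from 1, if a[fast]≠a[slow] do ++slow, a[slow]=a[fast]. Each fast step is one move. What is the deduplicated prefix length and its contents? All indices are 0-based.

length 9; prefix = [1, 2, 3, 4, 5, 6, 11, 12, 14]

slow=0 fast=1: a[fast]=1=a[slow] dup, fast++
slow=0 fast=2: a[fast]=1=a[slow] dup, fast++
slow=0 fast=3: a[fast]=2≠a[slow]=1 write a[1]=2, slow++,fast++
slow=1 fast=4: a[fast]=2=a[slow] dup, fast++
slow=1 fast=5: a[fast]=2=a[slow] dup, fast++
slow=1 fast=6: a[fast]=3≠a[slow]=2 write a[2]=3, slow++,fast++
slow=2 fast=7: a[fast]=4≠a[slow]=3 write a[3]=4, slow++,fast++
slow=3 fast=8: a[fast]=5≠a[slow]=4 write a[4]=5, slow++,fast++
slow=4 fast=9: a[fast]=5=a[slow] dup, fast++
slow=4 fast=10: a[fast]=6≠a[slow]=5 write a[5]=6, slow++,fast++
slow=5 fast=11: a[fast]=11≠a[slow]=6 write a[6]=11, slow++,fast++
slow=6 fast=12: a[fast]=11=a[slow] dup, fast++
slow=6 fast=13: a[fast]=12≠a[slow]=11 write a[7]=12, slow++,fast++
slow=7 fast=14: a[fast]=12=a[slow] dup, fast++
slow=7 fast=15: a[fast]=14≠a[slow]=12 write a[8]=14, slow++,fast++
slow=8 fast=16: a[fast]=14=a[slow] dup, fast++
slow=8 fast=17: a[fast]=14=a[slow] dup, fast++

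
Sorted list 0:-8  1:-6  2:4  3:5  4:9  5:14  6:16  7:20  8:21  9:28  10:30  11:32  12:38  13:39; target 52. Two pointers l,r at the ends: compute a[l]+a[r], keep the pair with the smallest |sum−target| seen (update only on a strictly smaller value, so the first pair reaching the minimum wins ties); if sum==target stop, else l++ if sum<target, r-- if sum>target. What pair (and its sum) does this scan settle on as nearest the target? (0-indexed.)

l=0 r=13: -8+39=31 d=21 *, l++
l=1 r=13: -6+39=33 d=19 *, l++
l=2 r=13: 4+39=43 d=9 *, l++
l=3 r=13: 5+39=44 d=8 *, l++
l=4 r=13: 9+39=48 d=4 *, l++
l=5 r=13: 14+39=53 d=1 *, r--
l=5 r=12: 14+38=52 d=0 *, stop

pair (14, 38) with sum 52 (|Δ|=0)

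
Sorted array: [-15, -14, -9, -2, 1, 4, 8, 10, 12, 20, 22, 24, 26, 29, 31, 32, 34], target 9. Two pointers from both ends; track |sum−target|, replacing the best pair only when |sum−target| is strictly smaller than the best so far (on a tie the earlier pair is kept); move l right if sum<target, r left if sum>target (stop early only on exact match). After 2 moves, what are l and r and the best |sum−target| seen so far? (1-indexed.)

l=1, r=15, best |Δ|=8

[1,17] -15+34=19 d=10 * → r--
[1,16] -15+32=17 d=8 * → r--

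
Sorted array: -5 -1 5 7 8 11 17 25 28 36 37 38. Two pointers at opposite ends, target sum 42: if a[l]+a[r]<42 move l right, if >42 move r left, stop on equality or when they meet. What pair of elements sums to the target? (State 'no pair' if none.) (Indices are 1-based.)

(5, 37)

[1,12] -5+38=33 <42 → l++
[2,12] -1+38=37 <42 → l++
[3,12] 5+38=43 >42 → r--
[3,11] 5+37=42 → found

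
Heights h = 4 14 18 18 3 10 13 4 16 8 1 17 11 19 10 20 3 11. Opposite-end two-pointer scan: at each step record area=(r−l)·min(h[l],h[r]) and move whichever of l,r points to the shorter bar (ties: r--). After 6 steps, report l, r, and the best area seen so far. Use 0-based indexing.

[0,17] min(4,11)*17=68 best=68 * → l++
[1,17] min(14,11)*16=176 best=176 * → r--
[1,16] min(14,3)*15=45 best=176 → r--
[1,15] min(14,20)*14=196 best=196 * → l++
[2,15] min(18,20)*13=234 best=234 * → l++
[3,15] min(18,20)*12=216 best=234 → l++

l=4, r=15, best area=234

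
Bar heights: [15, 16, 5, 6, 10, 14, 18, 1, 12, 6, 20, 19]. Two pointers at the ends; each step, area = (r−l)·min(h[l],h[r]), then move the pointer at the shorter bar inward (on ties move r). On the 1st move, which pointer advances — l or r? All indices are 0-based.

l

[0,11] min(15,19)*11=165 best=165 * → l++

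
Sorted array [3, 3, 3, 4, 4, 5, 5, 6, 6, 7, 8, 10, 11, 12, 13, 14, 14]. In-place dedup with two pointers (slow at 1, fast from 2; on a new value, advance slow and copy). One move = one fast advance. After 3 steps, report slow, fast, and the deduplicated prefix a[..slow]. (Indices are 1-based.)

slow=1 fast=2: a[fast]=3=a[slow] dup, fast++
slow=1 fast=3: a[fast]=3=a[slow] dup, fast++
slow=1 fast=4: a[fast]=4≠a[slow]=3 write a[2]=4, slow++,fast++

slow=2, fast=5, prefix=[3, 4]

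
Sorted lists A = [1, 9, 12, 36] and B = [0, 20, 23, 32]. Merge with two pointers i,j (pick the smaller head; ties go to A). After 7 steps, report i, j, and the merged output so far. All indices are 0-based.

i=3, j=4, merged so far=[0, 1, 9, 12, 20, 23, 32]

[i=0,j=0] A[i]=1>B[j]=0 take 0 → j++
[i=0,j=1] A[i]=1<=B[j]=20 take 1 → i++
[i=1,j=1] A[i]=9<=B[j]=20 take 9 → i++
[i=2,j=1] A[i]=12<=B[j]=20 take 12 → i++
[i=3,j=1] A[i]=36>B[j]=20 take 20 → j++
[i=3,j=2] A[i]=36>B[j]=23 take 23 → j++
[i=3,j=3] A[i]=36>B[j]=32 take 32 → j++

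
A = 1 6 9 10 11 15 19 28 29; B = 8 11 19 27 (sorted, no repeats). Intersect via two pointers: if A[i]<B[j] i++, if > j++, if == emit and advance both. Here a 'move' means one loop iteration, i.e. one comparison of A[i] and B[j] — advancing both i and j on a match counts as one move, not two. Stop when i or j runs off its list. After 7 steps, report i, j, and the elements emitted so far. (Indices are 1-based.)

i=7, j=3, emitted=[11]

i=1 j=1: 1<8, i++
i=2 j=1: 6<8, i++
i=3 j=1: 9>8, j++
i=3 j=2: 9<11, i++
i=4 j=2: 10<11, i++
i=5 j=2: 11==11 emit, i++,j++
i=6 j=3: 15<19, i++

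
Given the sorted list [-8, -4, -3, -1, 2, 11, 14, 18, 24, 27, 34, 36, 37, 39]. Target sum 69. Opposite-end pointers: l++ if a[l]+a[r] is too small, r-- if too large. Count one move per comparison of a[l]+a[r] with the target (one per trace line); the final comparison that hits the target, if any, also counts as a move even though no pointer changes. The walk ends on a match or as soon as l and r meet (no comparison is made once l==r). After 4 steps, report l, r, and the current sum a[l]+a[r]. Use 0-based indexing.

l=0 r=13: -8+39=31 <69, l++
l=1 r=13: -4+39=35 <69, l++
l=2 r=13: -3+39=36 <69, l++
l=3 r=13: -1+39=38 <69, l++

l=4, r=13, sum=41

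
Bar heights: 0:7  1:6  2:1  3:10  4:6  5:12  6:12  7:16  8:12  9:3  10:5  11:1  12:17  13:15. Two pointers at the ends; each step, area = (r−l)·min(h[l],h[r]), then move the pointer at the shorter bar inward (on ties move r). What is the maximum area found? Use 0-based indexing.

max area = 100

l=0 r=13: min(7,15)*13=91 best=91 *, l++
l=1 r=13: min(6,15)*12=72 best=91, l++
l=2 r=13: min(1,15)*11=11 best=91, l++
l=3 r=13: min(10,15)*10=100 best=100 *, l++
l=4 r=13: min(6,15)*9=54 best=100, l++
l=5 r=13: min(12,15)*8=96 best=100, l++
l=6 r=13: min(12,15)*7=84 best=100, l++
l=7 r=13: min(16,15)*6=90 best=100, r--
l=7 r=12: min(16,17)*5=80 best=100, l++
l=8 r=12: min(12,17)*4=48 best=100, l++
l=9 r=12: min(3,17)*3=9 best=100, l++
l=10 r=12: min(5,17)*2=10 best=100, l++
l=11 r=12: min(1,17)*1=1 best=100, l++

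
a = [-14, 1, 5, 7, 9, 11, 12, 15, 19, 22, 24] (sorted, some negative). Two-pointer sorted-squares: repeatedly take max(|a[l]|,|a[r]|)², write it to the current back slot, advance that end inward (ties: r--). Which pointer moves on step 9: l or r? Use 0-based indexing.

l=0 r=10: |-14|<=|24| out[10]=576, r--
l=0 r=9: |-14|<=|22| out[9]=484, r--
l=0 r=8: |-14|<=|19| out[8]=361, r--
l=0 r=7: |-14|<=|15| out[7]=225, r--
l=0 r=6: |-14|>|12| out[6]=196, l++
l=1 r=6: |1|<=|12| out[5]=144, r--
l=1 r=5: |1|<=|11| out[4]=121, r--
l=1 r=4: |1|<=|9| out[3]=81, r--
l=1 r=3: |1|<=|7| out[2]=49, r--

r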